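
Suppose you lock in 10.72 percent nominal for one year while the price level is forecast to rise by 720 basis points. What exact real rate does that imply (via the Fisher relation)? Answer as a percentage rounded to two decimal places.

By the Fisher relation, 1 + r = (1 + i)/(1 + π).
1 + r = 1.10720 / 1.07200 = 1.032836
r = 1.032836 − 1 = 3.2836%, i.e. 3.28%.

3.28%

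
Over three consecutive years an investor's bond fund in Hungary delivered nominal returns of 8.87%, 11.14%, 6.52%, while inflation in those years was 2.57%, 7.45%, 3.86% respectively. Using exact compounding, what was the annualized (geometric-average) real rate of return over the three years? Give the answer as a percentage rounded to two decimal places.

4.03%

Nominal growth factor = 1.0887 × 1.1114 × 1.0652 = 1.28887195
Price-level growth factor = 1.0257 × 1.0745 × 1.0386 = 1.14465628
Real growth factor = 1.28887195 / 1.14465628 = 1.12599038
Annualized real rate = 1.12599038^(1/3) − 1 = 4.0347% → 4.03%.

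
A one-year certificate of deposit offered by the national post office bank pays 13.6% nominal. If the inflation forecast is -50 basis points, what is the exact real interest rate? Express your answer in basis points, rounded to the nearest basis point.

1417 basis points

By the Fisher identity, 1 + r = (1 + i)/(1 + π).
1 + r = 1.13600 / 0.99500 = 1.141709
r = 1.141709 − 1 = 14.1709%, i.e. 1417 basis points.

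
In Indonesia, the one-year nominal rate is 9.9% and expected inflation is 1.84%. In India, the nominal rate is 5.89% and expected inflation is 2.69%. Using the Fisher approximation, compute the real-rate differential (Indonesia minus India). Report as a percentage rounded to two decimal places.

Indonesia: 9.9% − 1.84% = 8.060%
India: 5.89% − 2.69% = 3.200%
Differential = 4.860% → 4.86%.

4.86%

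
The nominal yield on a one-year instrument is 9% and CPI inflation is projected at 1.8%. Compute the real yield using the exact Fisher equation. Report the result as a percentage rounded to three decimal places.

7.073%

1 + r = 1.09000 / 1.01800 = 1.070727
r = 1.070727 − 1 = 7.0727%, i.e. 7.073%.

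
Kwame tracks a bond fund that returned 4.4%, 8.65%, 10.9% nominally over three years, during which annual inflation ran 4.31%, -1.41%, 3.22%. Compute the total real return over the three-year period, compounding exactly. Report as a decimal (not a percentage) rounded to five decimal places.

0.18506

Compound the nominal returns: 1.0440 × 1.0865 × 1.1090 = 1.257945.
Compound inflation: 1.0431 × 0.9859 × 1.0322 = 1.061507.
Deflate: 1.257945 / 1.061507 = 1.185057.
Total real return = 1.185057 − 1 → 0.18506.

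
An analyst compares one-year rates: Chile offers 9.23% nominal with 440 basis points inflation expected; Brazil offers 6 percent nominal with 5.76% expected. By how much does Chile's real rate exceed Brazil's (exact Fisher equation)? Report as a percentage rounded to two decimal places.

Chile: (1 + 0.0923)/(1 + 0.0440) − 1 = 4.6264%
Brazil: (1 + 0.0600)/(1 + 0.0576) − 1 = 0.2269%
Differential = 4.6264% − 0.2269% = 4.3995% → 4.40%.

4.40%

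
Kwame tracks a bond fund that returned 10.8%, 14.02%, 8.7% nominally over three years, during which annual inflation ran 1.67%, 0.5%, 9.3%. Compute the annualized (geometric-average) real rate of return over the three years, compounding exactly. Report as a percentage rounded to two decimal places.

Nominal growth factor = 1.1080 × 1.1402 × 1.0870 = 1.37325232
Price-level growth factor = 1.0167 × 1.0050 × 1.0930 = 1.11680937
Real growth factor = 1.37325232 / 1.11680937 = 1.22962106
Annualized real rate = 1.22962106^(1/3) − 1 = 7.1331% → 7.13%.

7.13%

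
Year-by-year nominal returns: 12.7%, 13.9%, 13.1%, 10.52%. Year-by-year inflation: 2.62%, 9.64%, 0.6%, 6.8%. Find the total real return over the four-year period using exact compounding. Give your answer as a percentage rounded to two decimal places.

Nominal growth factor = 1.1270 × 1.1390 × 1.1310 × 1.1052 = 1.604542
Price-level growth factor = 1.0262 × 1.0964 × 1.0060 × 1.0680 = 1.208844
Real growth factor = 1.604542 / 1.208844 = 1.327336
Total real return = 1.327336 − 1 → 32.73%.

32.73%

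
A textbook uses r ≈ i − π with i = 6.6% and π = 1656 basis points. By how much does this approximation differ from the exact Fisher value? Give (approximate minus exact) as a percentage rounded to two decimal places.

Approximate: r ≈ 6.600% − 16.560% = -9.9600%
Exact: (1 + 0.0660)/(1 + 0.1656) − 1 = -8.54496%
Error = -9.9600% − (-8.54496%) = -1.41504% → -1.42%.

-1.42%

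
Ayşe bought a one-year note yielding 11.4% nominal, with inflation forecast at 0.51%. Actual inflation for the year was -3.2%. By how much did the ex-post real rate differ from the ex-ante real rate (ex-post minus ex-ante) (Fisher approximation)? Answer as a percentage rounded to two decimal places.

Ex-ante: 11.4% − 0.51% = 10.890%
Ex-post: 11.4% − (-3.2%) = 14.600%
Difference (ex-post − ex-ante) = 3.7100% → 3.71%.

3.71%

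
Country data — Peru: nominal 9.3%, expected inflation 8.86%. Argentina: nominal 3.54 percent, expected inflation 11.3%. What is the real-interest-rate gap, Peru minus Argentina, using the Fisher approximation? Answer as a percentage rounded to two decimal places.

8.20%

Peru: 9.3% − 8.86% = 0.440%
Argentina: 3.54% − 11.3% = -7.760%
Differential = 8.200% → 8.20%.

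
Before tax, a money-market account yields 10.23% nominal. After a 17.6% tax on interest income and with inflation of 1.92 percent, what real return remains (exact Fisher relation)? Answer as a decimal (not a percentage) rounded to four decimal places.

After-tax nominal return = 10.23% × (1 − 0.176) = 8.42952%.
1 + r = 1.0842952 / 1.01920 = 1.063869
After-tax real rate = 1.063869 − 1 → 0.0639.

0.0639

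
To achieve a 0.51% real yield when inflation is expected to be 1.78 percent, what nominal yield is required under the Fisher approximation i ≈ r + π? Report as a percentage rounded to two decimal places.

i ≈ r + π = 0.51% + 1.78% = 2.29%.

2.29%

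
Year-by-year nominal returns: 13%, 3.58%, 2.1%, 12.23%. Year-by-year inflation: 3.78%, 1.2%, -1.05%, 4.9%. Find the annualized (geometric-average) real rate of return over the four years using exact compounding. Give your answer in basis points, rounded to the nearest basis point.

532 basis points

Nominal growth factor = 1.1300 × 1.0358 × 1.0210 × 1.1223 = 1.34118614
Price-level growth factor = 1.0378 × 1.0120 × 0.9895 × 1.0490 = 1.09014801
Real growth factor = 1.34118614 / 1.09014801 = 1.23027894
Annualized real rate = 1.23027894^(1/4) − 1 = 5.3176% → 532 basis points.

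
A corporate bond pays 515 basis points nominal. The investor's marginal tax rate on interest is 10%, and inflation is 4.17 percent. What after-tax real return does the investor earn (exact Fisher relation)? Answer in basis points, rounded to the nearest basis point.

After-tax nominal return = 5.15% × (1 − 0.1) = 4.6350%.
1 + r = 1.04635 / 1.04170 = 1.004464
After-tax real rate = 1.004464 − 1 → 45 basis points.

45 basis points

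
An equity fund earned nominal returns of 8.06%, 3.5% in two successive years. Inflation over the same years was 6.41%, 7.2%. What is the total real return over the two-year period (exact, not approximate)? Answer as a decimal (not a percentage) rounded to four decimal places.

-0.0195

Nominal growth factor = 1.0806 × 1.0350 = 1.118421
Price-level growth factor = 1.0641 × 1.0720 = 1.140715
Real growth factor = 1.118421 / 1.140715 = 0.980456
Total real return = 0.980456 − 1 → -0.0195.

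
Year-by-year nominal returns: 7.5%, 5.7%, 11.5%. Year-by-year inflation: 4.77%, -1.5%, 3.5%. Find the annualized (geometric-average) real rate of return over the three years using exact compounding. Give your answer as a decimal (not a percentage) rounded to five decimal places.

0.05856

Nominal growth factor = 1.0750 × 1.0570 × 1.1150 = 1.26694663
Price-level growth factor = 1.0477 × 0.9850 × 1.0350 = 1.06810396
Real growth factor = 1.26694663 / 1.06810396 = 1.18616415
Annualized real rate = 1.18616415^(1/3) − 1 = 5.8559% → 0.05856.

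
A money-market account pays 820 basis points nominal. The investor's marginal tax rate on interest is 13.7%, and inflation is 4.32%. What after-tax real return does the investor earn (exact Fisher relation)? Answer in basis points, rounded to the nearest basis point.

After-tax nominal return = 8.2% × (1 − 0.137) = 7.0766%.
1 + r = 1.070766 / 1.04320 = 1.026424
After-tax real rate = 1.026424 − 1 → 264 basis points.

264 basis points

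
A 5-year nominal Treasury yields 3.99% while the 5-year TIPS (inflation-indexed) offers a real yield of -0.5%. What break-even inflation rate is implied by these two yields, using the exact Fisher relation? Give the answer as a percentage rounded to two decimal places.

(1 + π) = (1 + i)/(1 + r) = 1.03990 / 0.99500 = 1.045126
Break-even inflation = 1.045126 − 1 → 4.51%.

4.51%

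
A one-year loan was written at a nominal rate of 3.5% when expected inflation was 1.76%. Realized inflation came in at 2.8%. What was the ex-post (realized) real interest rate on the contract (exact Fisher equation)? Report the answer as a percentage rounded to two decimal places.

Ex-post: (1 + 0.0350)/(1 + 0.0280) − 1 = 0.6809%
So the realized real rate is 0.68%.

0.68%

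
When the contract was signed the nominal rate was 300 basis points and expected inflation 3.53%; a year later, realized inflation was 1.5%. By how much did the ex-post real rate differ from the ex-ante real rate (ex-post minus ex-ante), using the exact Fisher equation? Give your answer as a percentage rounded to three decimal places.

1.990%

Ex-ante: (1 + 0.0300)/(1 + 0.0353) − 1 = -0.5119%
Ex-post: (1 + 0.0300)/(1 + 0.0150) − 1 = 1.4778%
Difference (ex-post − ex-ante) = 1.9898% → 1.990%.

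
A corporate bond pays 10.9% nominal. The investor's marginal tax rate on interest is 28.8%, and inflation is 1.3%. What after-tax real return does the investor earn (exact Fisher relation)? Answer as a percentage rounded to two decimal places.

6.38%

After-tax nominal return = 10.9% × (1 − 0.288) = 7.7608%.
1 + r = 1.077608 / 1.01300 = 1.063779
After-tax real rate = 1.063779 − 1 → 6.38%.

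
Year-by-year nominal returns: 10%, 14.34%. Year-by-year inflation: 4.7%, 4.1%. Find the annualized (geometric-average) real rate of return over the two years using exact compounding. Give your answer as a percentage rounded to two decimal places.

Compound the nominal returns: 1.1000 × 1.1434 = 1.25774000.
Compound inflation: 1.0470 × 1.0410 = 1.08992700.
Deflate: 1.25774000 / 1.08992700 = 1.15396719.
Annualized real rate = 1.15396719^(1/2) − 1 = 7.4229% → 7.42%.

7.42%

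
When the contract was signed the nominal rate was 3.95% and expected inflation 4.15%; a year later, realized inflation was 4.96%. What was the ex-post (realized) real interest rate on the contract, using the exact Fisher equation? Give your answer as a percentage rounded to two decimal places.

Ex-post: (1 + 0.0395)/(1 + 0.0496) − 1 = -0.9623%
So the realized real rate is -0.96%.

-0.96%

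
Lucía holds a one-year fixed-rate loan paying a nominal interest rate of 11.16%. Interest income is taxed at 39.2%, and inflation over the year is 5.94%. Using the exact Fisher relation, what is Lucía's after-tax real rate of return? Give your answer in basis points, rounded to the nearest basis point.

After-tax nominal return = 11.16% × (1 − 0.392) = 6.78528%.
1 + r = 1.0678528 / 1.05940 = 1.007979
After-tax real rate = 1.007979 − 1 → 80 basis points.

80 basis points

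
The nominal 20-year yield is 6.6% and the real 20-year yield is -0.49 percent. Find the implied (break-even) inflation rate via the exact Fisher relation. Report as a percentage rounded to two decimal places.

7.12%

(1 + π) = (1 + i)/(1 + r) = 1.06600 / 0.99510 = 1.071249
Break-even inflation = 1.071249 − 1 → 7.12%.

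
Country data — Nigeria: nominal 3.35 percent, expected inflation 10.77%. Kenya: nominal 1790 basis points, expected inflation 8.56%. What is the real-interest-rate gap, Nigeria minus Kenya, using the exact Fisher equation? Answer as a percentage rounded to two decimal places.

Nigeria: (1 + 0.0335)/(1 + 0.1077) − 1 = -6.6986%
Kenya: (1 + 0.1790)/(1 + 0.0856) − 1 = 8.6035%
Differential = -6.6986% − 8.6035% = -15.3021% → -15.30%.

-15.30%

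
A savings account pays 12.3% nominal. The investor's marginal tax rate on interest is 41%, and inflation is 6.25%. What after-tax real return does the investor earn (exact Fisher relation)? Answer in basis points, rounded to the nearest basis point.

95 basis points

After-tax nominal return = 12.3% × (1 − 0.41) = 7.2570%.
1 + r = 1.07257 / 1.06250 = 1.009478
After-tax real rate = 1.009478 − 1 → 95 basis points.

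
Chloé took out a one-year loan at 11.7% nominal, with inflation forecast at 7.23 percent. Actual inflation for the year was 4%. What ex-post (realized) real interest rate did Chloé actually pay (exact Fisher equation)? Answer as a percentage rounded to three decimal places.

Ex-post: (1 + 0.1170)/(1 + 0.0400) − 1 = 7.4038%
So the realized real rate is 7.404%.

7.404%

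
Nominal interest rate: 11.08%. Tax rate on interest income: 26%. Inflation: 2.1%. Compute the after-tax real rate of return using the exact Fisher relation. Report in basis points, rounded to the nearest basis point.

597 basis points

After-tax nominal return = 11.08% × (1 − 0.26) = 8.1992%.
1 + r = 1.081992 / 1.02100 = 1.059738
After-tax real rate = 1.059738 − 1 → 597 basis points.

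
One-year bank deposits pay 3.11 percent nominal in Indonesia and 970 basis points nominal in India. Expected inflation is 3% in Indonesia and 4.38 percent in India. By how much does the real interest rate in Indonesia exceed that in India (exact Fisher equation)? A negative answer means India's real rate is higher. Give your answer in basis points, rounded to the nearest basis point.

-499 basis points

Indonesia: (1 + 0.0311)/(1 + 0.0300) − 1 = 0.1068%
India: (1 + 0.0970)/(1 + 0.0438) − 1 = 5.0968%
Differential = 0.1068% − 5.0968% = -4.9900% → -499 basis points.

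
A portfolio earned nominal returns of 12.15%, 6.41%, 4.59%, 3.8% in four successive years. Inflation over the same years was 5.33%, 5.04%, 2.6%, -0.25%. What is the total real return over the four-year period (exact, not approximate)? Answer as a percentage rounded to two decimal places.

Compound the nominal returns: 1.1215 × 1.0641 × 1.0459 × 1.0380 = 1.295595.
Compound inflation: 1.0533 × 1.0504 × 1.0260 × 0.9975 = 1.132314.
Deflate: 1.295595 / 1.132314 = 1.144201.
Total real return = 1.144201 − 1 → 14.42%.

14.42%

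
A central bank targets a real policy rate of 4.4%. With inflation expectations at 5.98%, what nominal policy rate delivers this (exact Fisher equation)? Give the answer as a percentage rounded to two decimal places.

(1 + i) = (1 + r)(1 + π) = 1.04400 × 1.05980 = 1.1064312
i = 1.1064312 − 1, so the required nominal rate is 10.64%.

10.64%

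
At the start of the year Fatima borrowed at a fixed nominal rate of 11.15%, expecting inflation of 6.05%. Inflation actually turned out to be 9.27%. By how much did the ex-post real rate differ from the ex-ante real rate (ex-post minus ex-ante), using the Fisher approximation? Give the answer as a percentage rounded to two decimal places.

-3.22%

Ex-ante: 11.15% − 6.05% = 5.100%
Ex-post: 11.15% − 9.27% = 1.880%
Difference (ex-post − ex-ante) = -3.2200% → -3.22%.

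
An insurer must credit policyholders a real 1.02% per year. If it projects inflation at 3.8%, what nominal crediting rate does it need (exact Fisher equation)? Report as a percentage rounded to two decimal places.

4.86%

(1 + i) = (1 + r)(1 + π) = 1.01020 × 1.03800 = 1.0485876
i = 1.0485876 − 1, so the required nominal rate is 4.86%.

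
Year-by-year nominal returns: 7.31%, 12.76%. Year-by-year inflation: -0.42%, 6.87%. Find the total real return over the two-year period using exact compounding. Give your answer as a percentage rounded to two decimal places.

13.70%

Nominal growth factor = 1.0731 × 1.1276 = 1.210028
Price-level growth factor = 0.9958 × 1.0687 = 1.064211
Real growth factor = 1.210028 / 1.064211 = 1.137018
Total real return = 1.137018 − 1 → 13.70%.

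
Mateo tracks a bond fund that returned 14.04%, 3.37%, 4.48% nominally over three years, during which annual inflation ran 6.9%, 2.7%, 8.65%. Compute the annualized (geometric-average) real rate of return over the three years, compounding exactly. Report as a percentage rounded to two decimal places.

1.07%

Compound the nominal returns: 1.1404 × 1.0337 × 1.0448 = 1.23164313.
Compound inflation: 1.0690 × 1.0270 × 1.0865 = 1.19282815.
Deflate: 1.23164313 / 1.19282815 = 1.03254030.
Annualized real rate = 1.03254030^(1/3) − 1 = 1.0731% → 1.07%.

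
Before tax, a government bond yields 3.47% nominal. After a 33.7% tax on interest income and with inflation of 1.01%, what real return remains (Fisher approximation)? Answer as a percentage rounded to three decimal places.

After-tax nominal return = 3.47% × (1 − 0.337) = 2.30061%.
r ≈ 2.30061% − 1.01% → 1.291%.

1.291%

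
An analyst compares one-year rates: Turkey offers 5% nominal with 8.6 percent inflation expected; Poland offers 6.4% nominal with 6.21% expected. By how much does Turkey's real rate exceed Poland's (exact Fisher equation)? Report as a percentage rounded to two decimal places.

Turkey: (1 + 0.0500)/(1 + 0.0860) − 1 = -3.3149%
Poland: (1 + 0.0640)/(1 + 0.0621) − 1 = 0.1789%
Differential = -3.3149% − 0.1789% = -3.4938% → -3.49%.

-3.49%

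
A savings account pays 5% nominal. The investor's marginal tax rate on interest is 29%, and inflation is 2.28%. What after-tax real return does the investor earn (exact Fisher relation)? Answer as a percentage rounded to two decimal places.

After-tax nominal return = 5% × (1 − 0.29) = 3.5500%.
1 + r = 1.03550 / 1.02280 = 1.012417
After-tax real rate = 1.012417 − 1 → 1.24%.

1.24%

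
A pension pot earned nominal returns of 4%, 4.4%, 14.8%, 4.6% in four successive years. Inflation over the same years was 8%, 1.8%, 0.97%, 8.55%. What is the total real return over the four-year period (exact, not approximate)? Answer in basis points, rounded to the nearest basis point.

Compound the nominal returns: 1.0400 × 1.0440 × 1.1480 × 1.0460 = 1.303789.
Compound inflation: 1.0800 × 1.0180 × 1.0097 × 1.0855 = 1.205019.
Deflate: 1.303789 / 1.205019 = 1.081966.
Total real return = 1.081966 − 1 → 820 basis points.

820 basis points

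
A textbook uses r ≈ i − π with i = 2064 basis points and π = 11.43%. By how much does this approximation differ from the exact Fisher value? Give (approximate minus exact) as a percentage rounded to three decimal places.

0.945%

Approximate: r ≈ 20.640% − 11.430% = 9.2100%
Exact: (1 + 0.2064)/(1 + 0.1143) − 1 = 8.2653%
Error = 9.2100% − 8.2653% = 0.9447% → 0.945%.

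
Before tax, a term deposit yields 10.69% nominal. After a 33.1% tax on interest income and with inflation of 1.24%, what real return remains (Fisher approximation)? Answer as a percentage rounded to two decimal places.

5.91%

After-tax nominal return = 10.69% × (1 − 0.331) = 7.15161%.
r ≈ 7.15161% − 1.24% → 5.91%.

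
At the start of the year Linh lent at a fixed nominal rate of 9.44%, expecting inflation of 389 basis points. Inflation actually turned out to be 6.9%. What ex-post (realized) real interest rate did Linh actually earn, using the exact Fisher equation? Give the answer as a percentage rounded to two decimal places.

Ex-post: (1 + 0.0944)/(1 + 0.0690) − 1 = 2.3761%
So the realized real rate is 2.38%.

2.38%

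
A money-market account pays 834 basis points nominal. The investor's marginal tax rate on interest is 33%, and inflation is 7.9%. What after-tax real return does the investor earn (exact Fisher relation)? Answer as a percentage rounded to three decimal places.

After-tax nominal return = 8.34% × (1 − 0.33) = 5.5878%.
1 + r = 1.055878 / 1.07900 = 0.978571
After-tax real rate = 0.978571 − 1 → -2.143%.

-2.143%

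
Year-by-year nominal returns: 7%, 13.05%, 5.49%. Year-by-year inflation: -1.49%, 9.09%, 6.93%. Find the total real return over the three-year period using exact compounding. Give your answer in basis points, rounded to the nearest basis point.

Nominal growth factor = 1.0700 × 1.1305 × 1.0549 = 1.276044
Price-level growth factor = 0.9851 × 1.0909 × 1.0693 = 1.149119
Real growth factor = 1.276044 / 1.149119 = 1.110455
Total real return = 1.110455 − 1 → 1105 basis points.

1105 basis points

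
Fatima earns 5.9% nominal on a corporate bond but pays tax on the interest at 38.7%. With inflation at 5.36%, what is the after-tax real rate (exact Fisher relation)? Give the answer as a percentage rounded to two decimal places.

After-tax nominal return = 5.9% × (1 − 0.387) = 3.6167%.
1 + r = 1.036167 / 1.05360 = 0.983454
After-tax real rate = 0.983454 − 1 → -1.65%.

-1.65%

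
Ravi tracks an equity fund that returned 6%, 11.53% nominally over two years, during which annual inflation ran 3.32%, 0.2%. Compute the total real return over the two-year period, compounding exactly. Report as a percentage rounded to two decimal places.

14.19%

Nominal growth factor = 1.0600 × 1.1153 = 1.182218
Price-level growth factor = 1.0332 × 1.0020 = 1.035266
Real growth factor = 1.182218 / 1.035266 = 1.141946
Total real return = 1.141946 − 1 → 14.19%.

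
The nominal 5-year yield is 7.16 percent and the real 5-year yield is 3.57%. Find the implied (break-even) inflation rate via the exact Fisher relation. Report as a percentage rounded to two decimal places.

3.47%

(1 + π) = (1 + i)/(1 + r) = 1.07160 / 1.03570 = 1.034663
Break-even inflation = 1.034663 − 1 → 3.47%.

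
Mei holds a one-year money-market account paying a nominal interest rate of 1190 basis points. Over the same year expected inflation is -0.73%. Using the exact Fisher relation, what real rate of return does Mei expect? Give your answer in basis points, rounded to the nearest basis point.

1272 basis points

By the Fisher relation, 1 + r = (1 + i)/(1 + π).
1 + r = 1.11900 / 0.99270 = 1.127229
r = 1.127229 − 1 = 12.7229%, i.e. 1272 basis points.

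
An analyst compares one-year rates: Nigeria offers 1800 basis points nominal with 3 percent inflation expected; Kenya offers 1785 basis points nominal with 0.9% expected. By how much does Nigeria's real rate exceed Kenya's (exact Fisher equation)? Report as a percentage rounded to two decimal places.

Nigeria: (1 + 0.1800)/(1 + 0.0300) − 1 = 14.5631%
Kenya: (1 + 0.1785)/(1 + 0.0090) − 1 = 16.7988%
Differential = 14.5631% − 16.7988% = -2.2357% → -2.24%.

-2.24%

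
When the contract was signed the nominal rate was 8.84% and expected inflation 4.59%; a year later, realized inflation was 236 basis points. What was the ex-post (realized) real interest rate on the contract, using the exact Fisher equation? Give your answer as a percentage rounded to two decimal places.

Ex-post: (1 + 0.0884)/(1 + 0.0236) − 1 = 6.3306%
So the realized real rate is 6.33%.

6.33%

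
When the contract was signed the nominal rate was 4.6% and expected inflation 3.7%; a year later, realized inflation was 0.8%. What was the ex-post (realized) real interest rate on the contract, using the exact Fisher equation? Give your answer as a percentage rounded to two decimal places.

3.77%

Ex-post: (1 + 0.0460)/(1 + 0.0080) − 1 = 3.7698%
So the realized real rate is 3.77%.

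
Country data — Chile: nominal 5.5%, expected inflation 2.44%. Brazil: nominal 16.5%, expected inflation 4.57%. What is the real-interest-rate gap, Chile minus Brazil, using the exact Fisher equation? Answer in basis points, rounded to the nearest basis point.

Chile: (1 + 0.0550)/(1 + 0.0244) − 1 = 2.9871%
Brazil: (1 + 0.1650)/(1 + 0.0457) − 1 = 11.4086%
Differential = 2.9871% − 11.4086% = -8.4215% → -842 basis points.

-842 basis points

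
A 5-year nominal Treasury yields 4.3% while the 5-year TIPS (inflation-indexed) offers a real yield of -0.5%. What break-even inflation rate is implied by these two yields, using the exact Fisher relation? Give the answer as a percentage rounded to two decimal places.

4.82%

(1 + π) = (1 + i)/(1 + r) = 1.04300 / 0.99500 = 1.048241
Break-even inflation = 1.048241 − 1 → 4.82%.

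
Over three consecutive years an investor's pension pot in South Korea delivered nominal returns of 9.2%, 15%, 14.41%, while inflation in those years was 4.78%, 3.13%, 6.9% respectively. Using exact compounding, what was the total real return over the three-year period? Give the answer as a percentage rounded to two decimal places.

24.38%

Compound the nominal returns: 1.0920 × 1.1500 × 1.1441 = 1.436761.
Compound inflation: 1.0478 × 1.0313 × 1.0690 = 1.155157.
Deflate: 1.436761 / 1.155157 = 1.243779.
Total real return = 1.243779 − 1 → 24.38%.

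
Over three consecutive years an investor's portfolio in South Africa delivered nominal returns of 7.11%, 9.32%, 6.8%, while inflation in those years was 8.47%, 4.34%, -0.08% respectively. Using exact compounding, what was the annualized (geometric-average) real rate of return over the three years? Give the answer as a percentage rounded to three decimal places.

3.410%

Compound the nominal returns: 1.0711 × 1.0932 × 1.0680 = 1.25054952.
Compound inflation: 1.0847 × 1.0434 × 0.9992 = 1.13087056.
Deflate: 1.25054952 / 1.13087056 = 1.10582906.
Annualized real rate = 1.10582906^(1/3) − 1 = 3.4100% → 3.410%.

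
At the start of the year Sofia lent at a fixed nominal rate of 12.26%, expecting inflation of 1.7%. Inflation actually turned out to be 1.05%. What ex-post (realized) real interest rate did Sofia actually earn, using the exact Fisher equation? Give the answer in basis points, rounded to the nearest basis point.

Ex-post: (1 + 0.1226)/(1 + 0.0105) − 1 = 11.0935%
So the realized real rate is 1109 basis points.

1109 basis points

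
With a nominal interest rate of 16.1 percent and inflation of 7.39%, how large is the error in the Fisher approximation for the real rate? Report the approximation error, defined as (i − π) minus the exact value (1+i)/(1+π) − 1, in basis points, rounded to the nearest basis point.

60 basis points

Approximate: r ≈ 16.100% − 7.390% = 8.7100%
Exact: (1 + 0.1610)/(1 + 0.0739) − 1 = 8.1106%
Error = 8.7100% − 8.1106% = 0.5994% → 60 basis points.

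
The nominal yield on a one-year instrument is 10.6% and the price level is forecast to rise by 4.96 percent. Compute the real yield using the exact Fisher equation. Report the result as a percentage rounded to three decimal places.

1 + r = 1.10600 / 1.04960 = 1.0537348
r = 1.0537348 − 1 = 5.37348%, i.e. 5.373%.

5.373%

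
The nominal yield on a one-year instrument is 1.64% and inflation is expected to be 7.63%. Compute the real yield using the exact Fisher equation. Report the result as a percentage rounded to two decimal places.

-5.57%

1 + r = 1.01640 / 1.07630 = 0.944346
r = 0.944346 − 1 = -5.5654%, i.e. -5.57%.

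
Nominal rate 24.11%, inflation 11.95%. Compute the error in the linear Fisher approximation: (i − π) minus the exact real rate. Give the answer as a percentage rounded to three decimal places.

1.298%

Approximate: r ≈ 24.110% − 11.950% = 12.1600%
Exact: (1 + 0.2411)/(1 + 0.1195) − 1 = 10.8620%
Error = 12.1600% − 10.8620% = 1.2980% → 1.298%.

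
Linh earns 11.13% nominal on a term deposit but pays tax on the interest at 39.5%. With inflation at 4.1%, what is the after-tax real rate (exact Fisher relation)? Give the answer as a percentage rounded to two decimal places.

2.53%

After-tax nominal return = 11.13% × (1 − 0.395) = 6.73365%.
1 + r = 1.0673365 / 1.04100 = 1.025299
After-tax real rate = 1.025299 − 1 → 2.53%.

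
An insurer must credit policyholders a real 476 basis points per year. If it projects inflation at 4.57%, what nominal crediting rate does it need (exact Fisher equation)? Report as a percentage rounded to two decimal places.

(1 + i) = (1 + r)(1 + π) = 1.04760 × 1.04570 = 1.09547532
i = 1.09547532 − 1, so the required nominal rate is 9.55%.

9.55%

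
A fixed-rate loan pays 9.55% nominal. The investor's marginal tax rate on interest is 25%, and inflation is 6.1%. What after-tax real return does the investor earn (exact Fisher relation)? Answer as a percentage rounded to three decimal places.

After-tax nominal return = 9.55% × (1 − 0.25) = 7.1625%.
1 + r = 1.071625 / 1.06100 = 1.010014
After-tax real rate = 1.010014 − 1 → 1.001%.

1.001%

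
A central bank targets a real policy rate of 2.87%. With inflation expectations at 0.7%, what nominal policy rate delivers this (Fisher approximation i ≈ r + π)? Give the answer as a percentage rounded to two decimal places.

3.57%

i ≈ r + π = 2.87% + 0.7% = 3.57%.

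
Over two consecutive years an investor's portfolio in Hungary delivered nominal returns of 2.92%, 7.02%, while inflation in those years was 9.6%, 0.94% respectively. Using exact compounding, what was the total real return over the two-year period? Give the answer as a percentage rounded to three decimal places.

Nominal growth factor = 1.0292 × 1.0702 = 1.101450
Price-level growth factor = 1.0960 × 1.0094 = 1.106302
Real growth factor = 1.101450 / 1.106302 = 0.995614
Total real return = 0.995614 − 1 → -0.439%.

-0.439%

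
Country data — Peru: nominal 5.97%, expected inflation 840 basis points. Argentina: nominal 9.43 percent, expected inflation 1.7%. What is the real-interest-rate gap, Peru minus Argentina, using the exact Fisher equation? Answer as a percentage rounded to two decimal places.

Peru: (1 + 0.0597)/(1 + 0.0840) − 1 = -2.2417%
Argentina: (1 + 0.0943)/(1 + 0.0170) − 1 = 7.6008%
Differential = -2.2417% − 7.6008% = -9.8425% → -9.84%.

-9.84%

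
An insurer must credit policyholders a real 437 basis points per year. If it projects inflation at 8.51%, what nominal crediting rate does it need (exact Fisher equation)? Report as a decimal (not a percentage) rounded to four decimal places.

(1 + i) = (1 + r)(1 + π) = 1.04370 × 1.08510 = 1.13251887
i = 1.13251887 − 1, so the required nominal rate is 0.1325.

0.1325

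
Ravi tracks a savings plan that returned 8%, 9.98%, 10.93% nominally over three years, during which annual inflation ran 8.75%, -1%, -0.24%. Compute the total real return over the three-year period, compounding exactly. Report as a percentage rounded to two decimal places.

22.68%

Nominal growth factor = 1.0800 × 1.0998 × 1.1093 = 1.317609
Price-level growth factor = 1.0875 × 0.9900 × 0.9976 = 1.074041
Real growth factor = 1.317609 / 1.074041 = 1.226777
Total real return = 1.226777 − 1 → 22.68%.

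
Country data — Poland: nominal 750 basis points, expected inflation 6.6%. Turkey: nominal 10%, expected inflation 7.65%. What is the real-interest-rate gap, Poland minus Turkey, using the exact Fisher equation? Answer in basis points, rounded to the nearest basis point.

-134 basis points

Poland: (1 + 0.0750)/(1 + 0.0660) − 1 = 0.8443%
Turkey: (1 + 0.1000)/(1 + 0.0765) − 1 = 2.1830%
Differential = 0.8443% − 2.1830% = -1.3387% → -134 basis points.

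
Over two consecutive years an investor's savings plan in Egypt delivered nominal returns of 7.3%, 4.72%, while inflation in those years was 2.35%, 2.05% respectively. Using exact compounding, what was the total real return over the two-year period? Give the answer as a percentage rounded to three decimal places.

7.579%

Compound the nominal returns: 1.0730 × 1.0472 = 1.123646.
Compound inflation: 1.0235 × 1.0205 = 1.044482.
Deflate: 1.123646 / 1.044482 = 1.075792.
Total real return = 1.075792 − 1 → 7.579%.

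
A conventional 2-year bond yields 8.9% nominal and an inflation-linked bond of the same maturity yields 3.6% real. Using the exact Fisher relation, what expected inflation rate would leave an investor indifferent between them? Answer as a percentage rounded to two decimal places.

5.12%

(1 + π) = (1 + i)/(1 + r) = 1.08900 / 1.03600 = 1.051158
Break-even inflation = 1.051158 − 1 → 5.12%.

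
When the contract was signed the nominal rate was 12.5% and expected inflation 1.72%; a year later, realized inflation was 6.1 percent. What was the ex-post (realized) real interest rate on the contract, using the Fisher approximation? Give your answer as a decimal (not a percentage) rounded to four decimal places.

0.0640

Ex-post: 12.5% − 6.1% = 6.400%
So the realized real rate is 0.0640.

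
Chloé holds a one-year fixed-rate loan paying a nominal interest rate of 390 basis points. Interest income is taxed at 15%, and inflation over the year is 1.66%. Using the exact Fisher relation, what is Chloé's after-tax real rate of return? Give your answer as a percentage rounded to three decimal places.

1.628%

After-tax nominal return = 3.9% × (1 − 0.15) = 3.3150%.
1 + r = 1.03315 / 1.01660 = 1.016280
After-tax real rate = 1.016280 − 1 → 1.628%.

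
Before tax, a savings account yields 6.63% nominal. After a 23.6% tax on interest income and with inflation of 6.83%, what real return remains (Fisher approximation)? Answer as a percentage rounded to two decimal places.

-1.76%

After-tax nominal return = 6.63% × (1 − 0.236) = 5.06532%.
r ≈ 5.06532% − 6.83% → -1.76%.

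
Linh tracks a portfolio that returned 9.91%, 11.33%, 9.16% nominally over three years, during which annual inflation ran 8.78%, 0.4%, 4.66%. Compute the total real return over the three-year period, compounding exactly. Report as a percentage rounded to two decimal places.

16.86%

Nominal growth factor = 1.0991 × 1.1133 × 1.0916 = 1.335712
Price-level growth factor = 1.0878 × 1.0040 × 1.0466 = 1.143045
Real growth factor = 1.335712 / 1.143045 = 1.168556
Total real return = 1.168556 − 1 → 16.86%.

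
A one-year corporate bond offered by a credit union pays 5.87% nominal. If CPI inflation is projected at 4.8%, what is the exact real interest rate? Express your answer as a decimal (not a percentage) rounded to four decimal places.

0.0102

1 + r = 1.05870 / 1.04800 = 1.010210
r = 1.010210 − 1 = 1.0210%, i.e. 0.0102.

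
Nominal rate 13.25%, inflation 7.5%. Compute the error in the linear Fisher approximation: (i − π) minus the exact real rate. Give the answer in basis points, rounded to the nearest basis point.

Approximate: r ≈ 13.250% − 7.500% = 5.7500%
Exact: (1 + 0.1325)/(1 + 0.0750) − 1 = 5.3488%
Error = 5.7500% − 5.3488% = 0.4012% → 40 basis points.

40 basis points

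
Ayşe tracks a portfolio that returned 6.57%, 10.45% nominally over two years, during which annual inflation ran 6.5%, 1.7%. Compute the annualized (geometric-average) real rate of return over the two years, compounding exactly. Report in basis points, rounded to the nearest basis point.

425 basis points

Compound the nominal returns: 1.0657 × 1.1045 = 1.17706565.
Compound inflation: 1.0650 × 1.0170 = 1.08310500.
Deflate: 1.17706565 / 1.08310500 = 1.08675119.
Annualized real rate = 1.08675119^(1/2) − 1 = 4.2474% → 425 basis points.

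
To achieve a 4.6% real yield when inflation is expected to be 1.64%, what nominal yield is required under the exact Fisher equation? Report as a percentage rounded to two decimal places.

6.32%

(1 + i) = (1 + r)(1 + π) = 1.04600 × 1.01640 = 1.0631544
i = 1.0631544 − 1, so the required nominal rate is 6.32%.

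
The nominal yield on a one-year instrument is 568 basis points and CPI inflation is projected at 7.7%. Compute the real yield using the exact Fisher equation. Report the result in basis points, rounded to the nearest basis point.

-188 basis points

By the Fisher equation, 1 + r = (1 + i)/(1 + π).
1 + r = 1.05680 / 1.07700 = 0.981244
r = 0.981244 − 1 = -1.8756%, i.e. -188 basis points.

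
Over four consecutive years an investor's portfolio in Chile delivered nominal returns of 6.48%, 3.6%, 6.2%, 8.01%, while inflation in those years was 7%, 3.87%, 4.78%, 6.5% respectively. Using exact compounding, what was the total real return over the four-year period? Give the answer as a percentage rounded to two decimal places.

Compound the nominal returns: 1.0648 × 1.0360 × 1.0620 × 1.0801 = 1.265366.
Compound inflation: 1.0700 × 1.0387 × 1.0478 × 1.0650 = 1.240229.
Deflate: 1.265366 / 1.240229 = 1.020268.
Total real return = 1.020268 − 1 → 2.03%.

2.03%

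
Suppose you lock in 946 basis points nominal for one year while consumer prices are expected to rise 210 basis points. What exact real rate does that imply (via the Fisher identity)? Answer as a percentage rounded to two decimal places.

7.21%

1 + r = 1.09460 / 1.02100 = 1.072086
r = 1.072086 − 1 = 7.2086%, i.e. 7.21%.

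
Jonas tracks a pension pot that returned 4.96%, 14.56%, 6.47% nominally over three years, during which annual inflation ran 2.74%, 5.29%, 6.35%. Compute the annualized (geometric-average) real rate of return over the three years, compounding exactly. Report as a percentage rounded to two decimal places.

Compound the nominal returns: 1.0496 × 1.1456 × 1.0647 = 1.28021845.
Compound inflation: 1.0274 × 1.0529 × 1.0635 = 1.15044055.
Deflate: 1.28021845 / 1.15044055 = 1.11280713.
Annualized real rate = 1.11280713^(1/3) − 1 = 3.6271% → 3.63%.

3.63%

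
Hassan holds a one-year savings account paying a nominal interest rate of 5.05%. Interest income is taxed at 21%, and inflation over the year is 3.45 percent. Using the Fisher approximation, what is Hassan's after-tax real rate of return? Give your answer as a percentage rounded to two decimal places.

0.54%

After-tax nominal return = 5.05% × (1 − 0.21) = 3.9895%.
r ≈ 3.9895% − 3.45% → 0.54%.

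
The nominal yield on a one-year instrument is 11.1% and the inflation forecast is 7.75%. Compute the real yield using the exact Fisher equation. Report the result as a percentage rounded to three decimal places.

By the Fisher equation, 1 + r = (1 + i)/(1 + π).
1 + r = 1.11100 / 1.07750 = 1.031090
r = 1.031090 − 1 = 3.1090%, i.e. 3.109%.

3.109%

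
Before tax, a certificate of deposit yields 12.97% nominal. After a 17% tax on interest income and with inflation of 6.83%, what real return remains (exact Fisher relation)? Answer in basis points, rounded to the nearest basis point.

368 basis points

After-tax nominal return = 12.97% × (1 − 0.17) = 10.7651%.
1 + r = 1.107651 / 1.06830 = 1.036835
After-tax real rate = 1.036835 − 1 → 368 basis points.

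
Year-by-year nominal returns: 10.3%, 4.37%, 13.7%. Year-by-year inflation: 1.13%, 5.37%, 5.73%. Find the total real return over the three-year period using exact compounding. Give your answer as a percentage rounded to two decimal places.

16.18%

Compound the nominal returns: 1.1030 × 1.0437 × 1.1370 = 1.308916.
Compound inflation: 1.0113 × 1.0537 × 1.0573 = 1.126666.
Deflate: 1.308916 / 1.126666 = 1.161760.
Total real return = 1.161760 − 1 → 16.18%.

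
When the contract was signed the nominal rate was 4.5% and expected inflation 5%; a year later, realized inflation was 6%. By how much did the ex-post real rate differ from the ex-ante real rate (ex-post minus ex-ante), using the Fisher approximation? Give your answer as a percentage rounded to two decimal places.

-1.00%

Ex-ante: 4.5% − 5% = -0.500%
Ex-post: 4.5% − 6% = -1.500%
Difference (ex-post − ex-ante) = -1.0000% → -1.00%.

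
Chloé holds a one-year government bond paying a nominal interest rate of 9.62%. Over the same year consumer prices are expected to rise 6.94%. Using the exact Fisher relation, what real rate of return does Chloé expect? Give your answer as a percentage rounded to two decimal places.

By the Fisher relation, 1 + r = (1 + i)/(1 + π).
1 + r = 1.09620 / 1.06940 = 1.025061
r = 1.025061 − 1 = 2.5061%, i.e. 2.51%.

2.51%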